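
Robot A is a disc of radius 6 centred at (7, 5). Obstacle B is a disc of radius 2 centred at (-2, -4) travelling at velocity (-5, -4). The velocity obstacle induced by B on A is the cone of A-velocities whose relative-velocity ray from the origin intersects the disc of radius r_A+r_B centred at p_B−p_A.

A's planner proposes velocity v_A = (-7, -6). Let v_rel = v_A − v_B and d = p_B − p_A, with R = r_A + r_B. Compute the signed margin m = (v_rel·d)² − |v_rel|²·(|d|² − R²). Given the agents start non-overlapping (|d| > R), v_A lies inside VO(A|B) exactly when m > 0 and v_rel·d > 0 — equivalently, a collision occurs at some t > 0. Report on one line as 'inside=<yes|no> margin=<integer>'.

d = (-9, -9),  |d|² = 162;  R = 6+2 = 8,  c = 162−8² = 98
v_rel = (-2, -2),  |v_rel|² = 8;  v_rel·d = (-2)·(-9) + (-2)·(-9) = 36
8·t² − 72·t + 98 = 0  ⇒  m = 36² − 8·98 = 512
m = 512 > 0,  v_rel·d = 36 > 0  ⇒  inside

inside=yes margin=512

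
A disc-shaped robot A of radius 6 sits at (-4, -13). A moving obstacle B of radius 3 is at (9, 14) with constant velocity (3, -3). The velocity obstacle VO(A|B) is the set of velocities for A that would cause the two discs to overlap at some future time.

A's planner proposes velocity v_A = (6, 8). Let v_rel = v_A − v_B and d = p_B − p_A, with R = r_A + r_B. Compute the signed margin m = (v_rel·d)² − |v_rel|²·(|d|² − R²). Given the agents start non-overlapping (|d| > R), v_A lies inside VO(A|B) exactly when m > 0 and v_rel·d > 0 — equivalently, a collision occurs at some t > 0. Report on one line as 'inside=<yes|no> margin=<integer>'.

d = (13, 27),  |d|² = 898;  R = 6+3 = 9,  c = 898−9² = 817
v_rel = (3, 11),  |v_rel|² = 130;  v_rel·d = (3)·(13) + (11)·(27) = 336
130·t² − 672·t + 817 = 0  ⇒  m = 336² − 130·817 = 6686
m = 6686 > 0,  v_rel·d = 336 > 0  ⇒  inside

inside=yes margin=6686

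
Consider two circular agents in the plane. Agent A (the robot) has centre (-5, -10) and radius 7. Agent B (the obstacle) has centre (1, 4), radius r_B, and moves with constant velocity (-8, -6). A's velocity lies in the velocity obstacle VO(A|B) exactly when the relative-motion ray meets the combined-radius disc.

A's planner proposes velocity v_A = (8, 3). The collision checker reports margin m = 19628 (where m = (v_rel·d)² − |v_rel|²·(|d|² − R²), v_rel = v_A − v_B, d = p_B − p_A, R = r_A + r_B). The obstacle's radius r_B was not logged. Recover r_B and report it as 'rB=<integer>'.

m = 19628
d = (6, 14);  v_rel = (16, 9),  |v_rel|² = 337
v_rel×d = (16)·(14) − (9)·(6) = 170
since m = R²·337 − 170²:  R² = (28900 + 19628) / 337 = 144
R = √144 = 12  ⇒  r_B = 12 − 7 = 5

rB=5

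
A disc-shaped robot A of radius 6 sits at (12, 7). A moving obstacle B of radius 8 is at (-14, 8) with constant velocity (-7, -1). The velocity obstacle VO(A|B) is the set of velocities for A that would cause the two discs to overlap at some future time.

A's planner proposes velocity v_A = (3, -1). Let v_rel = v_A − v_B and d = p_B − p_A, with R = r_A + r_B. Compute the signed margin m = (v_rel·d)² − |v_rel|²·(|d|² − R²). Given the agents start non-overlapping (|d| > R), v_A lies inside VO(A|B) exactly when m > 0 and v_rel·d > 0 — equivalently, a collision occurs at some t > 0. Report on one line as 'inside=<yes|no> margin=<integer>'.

d = (-26, 1),  |d|² = 677;  R = 6+8 = 14,  c = 677−14² = 481
v_rel = (10, 0),  |v_rel|² = 100;  v_rel·d = (10)·(-26) + (0)·(1) = -260
100·t² + 520·t + 481 = 0  ⇒  m = (-260)² − 100·481 = 19500
m = 19500 > 0,  v_rel·d = -260 < 0  ⇒  outside

inside=no margin=19500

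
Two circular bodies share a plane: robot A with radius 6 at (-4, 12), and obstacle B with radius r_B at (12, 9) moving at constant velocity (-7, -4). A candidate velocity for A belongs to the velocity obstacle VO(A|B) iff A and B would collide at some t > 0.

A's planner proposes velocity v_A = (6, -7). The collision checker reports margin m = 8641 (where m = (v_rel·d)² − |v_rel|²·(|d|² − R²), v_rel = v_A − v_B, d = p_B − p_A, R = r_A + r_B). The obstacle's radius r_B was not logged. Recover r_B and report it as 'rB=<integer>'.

m = 8641
d = (16, -3);  v_rel = (13, -3),  |v_rel|² = 178
v_rel×d = (13)·(-3) − (-3)·(16) = 9
since m = R²·178 − 9²:  R² = (81 + 8641) / 178 = 49
R = √49 = 7  ⇒  r_B = 7 − 6 = 1

rB=1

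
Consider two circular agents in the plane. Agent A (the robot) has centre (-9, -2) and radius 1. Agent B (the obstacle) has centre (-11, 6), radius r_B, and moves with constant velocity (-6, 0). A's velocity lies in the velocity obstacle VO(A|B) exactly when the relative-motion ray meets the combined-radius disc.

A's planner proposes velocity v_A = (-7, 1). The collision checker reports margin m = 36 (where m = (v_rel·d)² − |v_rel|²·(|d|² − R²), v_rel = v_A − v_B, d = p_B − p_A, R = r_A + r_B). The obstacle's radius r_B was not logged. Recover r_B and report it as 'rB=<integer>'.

m = 36
d = (-2, 8);  v_rel = (-1, 1),  |v_rel|² = 2
v_rel×d = (-1)·(8) − (1)·(-2) = -6
since m = R²·2 − (-6)²:  R² = (36 + 36) / 2 = 36
R = √36 = 6  ⇒  r_B = 6 − 1 = 5

rB=5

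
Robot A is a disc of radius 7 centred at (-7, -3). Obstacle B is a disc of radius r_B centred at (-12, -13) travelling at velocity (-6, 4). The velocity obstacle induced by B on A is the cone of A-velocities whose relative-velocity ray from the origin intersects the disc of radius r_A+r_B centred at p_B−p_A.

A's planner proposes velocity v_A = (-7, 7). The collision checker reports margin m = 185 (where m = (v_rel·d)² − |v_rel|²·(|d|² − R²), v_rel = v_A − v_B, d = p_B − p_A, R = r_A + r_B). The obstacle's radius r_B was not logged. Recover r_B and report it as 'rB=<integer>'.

m = 185
d = (-5, -10);  v_rel = (-1, 3),  |v_rel|² = 10
v_rel×d = (-1)·(-10) − (3)·(-5) = 25
since m = R²·10 − 25²:  R² = (625 + 185) / 10 = 81
R = √81 = 9  ⇒  r_B = 9 − 7 = 2

rB=2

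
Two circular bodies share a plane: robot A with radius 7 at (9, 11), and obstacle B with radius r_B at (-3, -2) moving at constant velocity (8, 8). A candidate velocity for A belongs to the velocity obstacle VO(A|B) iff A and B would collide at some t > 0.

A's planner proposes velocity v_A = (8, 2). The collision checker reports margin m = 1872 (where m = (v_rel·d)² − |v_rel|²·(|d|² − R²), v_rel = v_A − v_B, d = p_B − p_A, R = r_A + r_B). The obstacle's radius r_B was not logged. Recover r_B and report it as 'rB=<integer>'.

m = 1872
d = (-12, -13);  v_rel = (0, -6),  |v_rel|² = 36
v_rel×d = (0)·(-13) − (-6)·(-12) = -72
since m = R²·36 − (-72)²:  R² = (5184 + 1872) / 36 = 196
R = √196 = 14  ⇒  r_B = 14 − 7 = 7

rB=7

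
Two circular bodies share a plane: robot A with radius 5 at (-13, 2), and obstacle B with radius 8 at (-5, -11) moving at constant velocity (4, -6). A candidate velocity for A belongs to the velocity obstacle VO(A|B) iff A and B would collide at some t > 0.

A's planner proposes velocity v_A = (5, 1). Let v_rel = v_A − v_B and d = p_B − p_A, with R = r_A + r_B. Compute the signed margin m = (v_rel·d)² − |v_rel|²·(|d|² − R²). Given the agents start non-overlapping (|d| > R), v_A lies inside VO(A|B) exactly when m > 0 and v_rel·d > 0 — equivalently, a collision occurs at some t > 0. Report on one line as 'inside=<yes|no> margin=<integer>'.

d = (8, -13),  |d|² = 233;  R = 5+8 = 13,  c = 233−13² = 64
v_rel = (1, 7),  |v_rel|² = 50;  v_rel·d = (1)·(8) + (7)·(-13) = -83
50·t² + 166·t + 64 = 0  ⇒  m = (-83)² − 50·64 = 3689
m = 3689 > 0,  v_rel·d = -83 < 0  ⇒  outside

inside=no margin=3689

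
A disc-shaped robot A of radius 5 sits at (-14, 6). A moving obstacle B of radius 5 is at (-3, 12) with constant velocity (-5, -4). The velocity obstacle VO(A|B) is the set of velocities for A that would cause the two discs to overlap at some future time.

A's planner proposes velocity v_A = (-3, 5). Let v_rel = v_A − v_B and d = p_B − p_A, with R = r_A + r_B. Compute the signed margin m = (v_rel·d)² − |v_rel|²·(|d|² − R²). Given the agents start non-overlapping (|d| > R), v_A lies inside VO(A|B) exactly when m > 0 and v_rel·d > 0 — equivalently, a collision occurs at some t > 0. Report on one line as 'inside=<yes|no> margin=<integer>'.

d = (11, 6),  |d|² = 157;  R = 5+5 = 10,  c = 157−10² = 57
v_rel = (2, 9),  |v_rel|² = 85;  v_rel·d = (2)·(11) + (9)·(6) = 76
85·t² − 152·t + 57 = 0  ⇒  m = 76² − 85·57 = 931
m = 931 > 0,  v_rel·d = 76 > 0  ⇒  inside

inside=yes margin=931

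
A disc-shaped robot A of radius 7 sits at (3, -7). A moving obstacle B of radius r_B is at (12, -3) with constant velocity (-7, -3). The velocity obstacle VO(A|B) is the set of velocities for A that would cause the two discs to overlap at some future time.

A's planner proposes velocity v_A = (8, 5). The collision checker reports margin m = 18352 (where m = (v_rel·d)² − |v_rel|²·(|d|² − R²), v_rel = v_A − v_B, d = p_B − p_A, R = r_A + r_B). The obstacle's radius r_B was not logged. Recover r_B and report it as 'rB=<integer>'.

m = 18352
d = (9, 4);  v_rel = (15, 8),  |v_rel|² = 289
v_rel×d = (15)·(4) − (8)·(9) = -12
since m = R²·289 − (-12)²:  R² = (144 + 18352) / 289 = 64
R = √64 = 8  ⇒  r_B = 8 − 7 = 1

rB=1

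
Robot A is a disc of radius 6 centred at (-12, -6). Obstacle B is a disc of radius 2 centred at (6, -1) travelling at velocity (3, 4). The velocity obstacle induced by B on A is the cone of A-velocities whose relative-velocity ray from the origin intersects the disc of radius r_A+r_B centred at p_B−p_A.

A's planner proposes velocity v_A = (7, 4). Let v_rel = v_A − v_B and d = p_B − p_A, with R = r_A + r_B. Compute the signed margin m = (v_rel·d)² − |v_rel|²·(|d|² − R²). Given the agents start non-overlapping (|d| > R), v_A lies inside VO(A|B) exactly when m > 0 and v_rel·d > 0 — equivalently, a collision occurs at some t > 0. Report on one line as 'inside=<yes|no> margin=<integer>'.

d = (18, 5),  |d|² = 349;  R = 6+2 = 8,  c = 349−8² = 285
v_rel = (4, 0),  |v_rel|² = 16;  v_rel·d = (4)·(18) + (0)·(5) = 72
16·t² − 144·t + 285 = 0  ⇒  m = 72² − 16·285 = 624
m = 624 > 0,  v_rel·d = 72 > 0  ⇒  inside

inside=yes margin=624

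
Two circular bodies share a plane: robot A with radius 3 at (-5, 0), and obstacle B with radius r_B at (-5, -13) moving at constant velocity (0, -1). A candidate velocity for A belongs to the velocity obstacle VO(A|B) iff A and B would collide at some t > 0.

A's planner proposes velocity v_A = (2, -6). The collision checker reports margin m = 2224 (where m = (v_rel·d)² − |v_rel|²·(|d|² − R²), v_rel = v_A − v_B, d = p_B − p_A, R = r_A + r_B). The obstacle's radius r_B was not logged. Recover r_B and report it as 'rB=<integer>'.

m = 2224
d = (0, -13);  v_rel = (2, -5),  |v_rel|² = 29
v_rel×d = (2)·(-13) − (-5)·(0) = -26
since m = R²·29 − (-26)²:  R² = (676 + 2224) / 29 = 100
R = √100 = 10  ⇒  r_B = 10 − 3 = 7

rB=7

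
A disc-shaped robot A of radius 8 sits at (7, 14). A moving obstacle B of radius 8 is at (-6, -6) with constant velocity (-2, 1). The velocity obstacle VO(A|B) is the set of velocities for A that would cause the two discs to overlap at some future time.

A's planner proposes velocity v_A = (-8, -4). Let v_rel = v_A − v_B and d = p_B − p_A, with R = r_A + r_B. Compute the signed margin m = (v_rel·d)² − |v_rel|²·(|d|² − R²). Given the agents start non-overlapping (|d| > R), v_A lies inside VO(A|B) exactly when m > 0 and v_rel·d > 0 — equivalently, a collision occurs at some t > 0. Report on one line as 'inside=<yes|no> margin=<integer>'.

d = (-13, -20),  |d|² = 569;  R = 8+8 = 16,  c = 569−16² = 313
v_rel = (-6, -5),  |v_rel|² = 61;  v_rel·d = (-6)·(-13) + (-5)·(-20) = 178
61·t² − 356·t + 313 = 0  ⇒  m = 178² − 61·313 = 12591
m = 12591 > 0,  v_rel·d = 178 > 0  ⇒  inside

inside=yes margin=12591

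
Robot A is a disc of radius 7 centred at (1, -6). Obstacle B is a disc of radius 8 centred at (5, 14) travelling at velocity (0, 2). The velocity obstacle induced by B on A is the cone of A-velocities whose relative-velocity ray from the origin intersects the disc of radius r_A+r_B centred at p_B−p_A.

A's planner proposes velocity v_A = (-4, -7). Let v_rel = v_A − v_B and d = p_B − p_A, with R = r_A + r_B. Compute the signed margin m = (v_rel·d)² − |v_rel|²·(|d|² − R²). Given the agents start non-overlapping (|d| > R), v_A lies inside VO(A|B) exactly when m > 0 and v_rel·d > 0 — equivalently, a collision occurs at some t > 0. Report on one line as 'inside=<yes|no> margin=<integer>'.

d = (4, 20),  |d|² = 416;  R = 7+8 = 15,  c = 416−15² = 191
v_rel = (-4, -9),  |v_rel|² = 97;  v_rel·d = (-4)·(4) + (-9)·(20) = -196
97·t² + 392·t + 191 = 0  ⇒  m = (-196)² − 97·191 = 19889
m = 19889 > 0,  v_rel·d = -196 < 0  ⇒  outside

inside=no margin=19889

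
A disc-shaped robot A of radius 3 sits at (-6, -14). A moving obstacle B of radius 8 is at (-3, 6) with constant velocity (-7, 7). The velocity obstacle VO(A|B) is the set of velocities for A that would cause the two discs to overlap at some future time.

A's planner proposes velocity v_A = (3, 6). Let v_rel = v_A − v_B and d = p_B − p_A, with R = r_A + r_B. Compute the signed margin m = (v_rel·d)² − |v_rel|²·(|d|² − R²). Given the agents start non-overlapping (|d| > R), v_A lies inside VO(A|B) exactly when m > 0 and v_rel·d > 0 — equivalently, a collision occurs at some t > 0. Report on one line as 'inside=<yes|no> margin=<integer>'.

d = (3, 20),  |d|² = 409;  R = 3+8 = 11,  c = 409−11² = 288
v_rel = (10, -1),  |v_rel|² = 101;  v_rel·d = (10)·(3) + (-1)·(20) = 10
101·t² − 20·t + 288 = 0  ⇒  m = 10² − 101·288 = -28988
m = -28988 < 0,  v_rel·d = 10 > 0  ⇒  outside

inside=no margin=-28988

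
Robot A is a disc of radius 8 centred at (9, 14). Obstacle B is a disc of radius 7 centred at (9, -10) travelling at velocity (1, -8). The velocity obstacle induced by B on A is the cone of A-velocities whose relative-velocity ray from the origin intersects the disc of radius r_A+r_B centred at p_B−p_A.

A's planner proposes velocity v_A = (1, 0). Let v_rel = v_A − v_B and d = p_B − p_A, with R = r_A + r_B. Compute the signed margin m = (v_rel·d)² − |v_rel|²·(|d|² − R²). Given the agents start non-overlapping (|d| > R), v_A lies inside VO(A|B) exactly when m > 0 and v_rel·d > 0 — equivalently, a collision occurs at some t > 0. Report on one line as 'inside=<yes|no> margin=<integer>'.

d = (0, -24),  |d|² = 576;  R = 8+7 = 15,  c = 576−15² = 351
v_rel = (0, 8),  |v_rel|² = 64;  v_rel·d = (0)·(0) + (8)·(-24) = -192
64·t² + 384·t + 351 = 0  ⇒  m = (-192)² − 64·351 = 14400
m = 14400 > 0,  v_rel·d = -192 < 0  ⇒  outside

inside=no margin=14400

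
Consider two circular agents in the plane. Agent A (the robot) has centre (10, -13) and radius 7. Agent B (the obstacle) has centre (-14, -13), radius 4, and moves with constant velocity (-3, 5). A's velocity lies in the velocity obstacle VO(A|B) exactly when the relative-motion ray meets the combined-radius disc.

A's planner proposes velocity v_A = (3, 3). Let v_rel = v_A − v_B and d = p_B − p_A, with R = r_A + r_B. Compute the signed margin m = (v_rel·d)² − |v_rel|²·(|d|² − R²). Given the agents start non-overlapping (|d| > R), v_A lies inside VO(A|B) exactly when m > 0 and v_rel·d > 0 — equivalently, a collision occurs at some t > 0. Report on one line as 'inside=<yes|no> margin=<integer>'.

d = (-24, 0),  |d|² = 576;  R = 7+4 = 11,  c = 576−11² = 455
v_rel = (6, -2),  |v_rel|² = 40;  v_rel·d = (6)·(-24) + (-2)·(0) = -144
40·t² + 288·t + 455 = 0  ⇒  m = (-144)² − 40·455 = 2536
m = 2536 > 0,  v_rel·d = -144 < 0  ⇒  outside

inside=no margin=2536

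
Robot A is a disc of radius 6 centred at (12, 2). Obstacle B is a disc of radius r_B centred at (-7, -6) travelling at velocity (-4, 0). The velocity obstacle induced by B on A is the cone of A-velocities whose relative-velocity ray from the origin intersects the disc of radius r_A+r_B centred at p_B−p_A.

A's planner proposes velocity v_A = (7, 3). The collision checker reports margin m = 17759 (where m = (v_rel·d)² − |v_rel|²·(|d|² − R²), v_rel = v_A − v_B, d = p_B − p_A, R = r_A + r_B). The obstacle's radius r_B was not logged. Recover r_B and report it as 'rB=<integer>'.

m = 17759
d = (-19, -8);  v_rel = (11, 3),  |v_rel|² = 130
v_rel×d = (11)·(-8) − (3)·(-19) = -31
since m = R²·130 − (-31)²:  R² = (961 + 17759) / 130 = 144
R = √144 = 12  ⇒  r_B = 12 − 6 = 6

rB=6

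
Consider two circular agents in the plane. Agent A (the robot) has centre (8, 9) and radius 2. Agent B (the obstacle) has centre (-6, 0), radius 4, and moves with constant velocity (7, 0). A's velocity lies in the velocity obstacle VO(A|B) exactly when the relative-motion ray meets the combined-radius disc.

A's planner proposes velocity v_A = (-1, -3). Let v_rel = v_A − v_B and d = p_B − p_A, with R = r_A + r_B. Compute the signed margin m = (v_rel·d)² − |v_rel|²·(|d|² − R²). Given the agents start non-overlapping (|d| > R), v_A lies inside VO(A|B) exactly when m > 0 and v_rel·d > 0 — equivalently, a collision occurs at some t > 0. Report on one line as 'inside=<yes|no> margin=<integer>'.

d = (-14, -9),  |d|² = 277;  R = 2+4 = 6,  c = 277−6² = 241
v_rel = (-8, -3),  |v_rel|² = 73;  v_rel·d = (-8)·(-14) + (-3)·(-9) = 139
73·t² − 278·t + 241 = 0  ⇒  m = 139² − 73·241 = 1728
m = 1728 > 0,  v_rel·d = 139 > 0  ⇒  inside

inside=yes margin=1728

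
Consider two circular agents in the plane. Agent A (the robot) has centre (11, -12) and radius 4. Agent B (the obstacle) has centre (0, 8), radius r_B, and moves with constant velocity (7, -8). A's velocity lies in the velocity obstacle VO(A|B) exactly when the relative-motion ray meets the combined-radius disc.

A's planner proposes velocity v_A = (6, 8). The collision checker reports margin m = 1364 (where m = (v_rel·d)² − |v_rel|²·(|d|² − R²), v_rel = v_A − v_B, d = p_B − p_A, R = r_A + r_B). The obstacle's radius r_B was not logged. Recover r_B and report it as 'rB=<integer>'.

m = 1364
d = (-11, 20);  v_rel = (-1, 16),  |v_rel|² = 257
v_rel×d = (-1)·(20) − (16)·(-11) = 156
since m = R²·257 − 156²:  R² = (24336 + 1364) / 257 = 100
R = √100 = 10  ⇒  r_B = 10 − 4 = 6

rB=6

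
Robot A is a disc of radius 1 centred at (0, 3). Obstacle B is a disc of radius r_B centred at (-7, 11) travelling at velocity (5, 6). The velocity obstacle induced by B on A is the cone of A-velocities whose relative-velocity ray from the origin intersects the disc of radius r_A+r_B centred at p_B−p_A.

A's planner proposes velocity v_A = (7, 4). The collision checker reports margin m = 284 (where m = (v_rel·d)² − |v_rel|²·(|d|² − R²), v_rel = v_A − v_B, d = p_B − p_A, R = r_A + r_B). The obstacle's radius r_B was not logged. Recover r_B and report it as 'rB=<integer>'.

m = 284
d = (-7, 8);  v_rel = (2, -2),  |v_rel|² = 8
v_rel×d = (2)·(8) − (-2)·(-7) = 2
since m = R²·8 − 2²:  R² = (4 + 284) / 8 = 36
R = √36 = 6  ⇒  r_B = 6 − 1 = 5

rB=5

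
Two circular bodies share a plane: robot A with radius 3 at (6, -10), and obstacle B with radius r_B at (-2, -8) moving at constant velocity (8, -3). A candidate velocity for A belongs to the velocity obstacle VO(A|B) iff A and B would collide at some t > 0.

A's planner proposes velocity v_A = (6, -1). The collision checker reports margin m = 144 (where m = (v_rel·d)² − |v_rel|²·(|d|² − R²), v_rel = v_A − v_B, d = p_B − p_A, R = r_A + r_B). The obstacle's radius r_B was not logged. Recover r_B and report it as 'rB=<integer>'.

m = 144
d = (-8, 2);  v_rel = (-2, 2),  |v_rel|² = 8
v_rel×d = (-2)·(2) − (2)·(-8) = 12
since m = R²·8 − 12²:  R² = (144 + 144) / 8 = 36
R = √36 = 6  ⇒  r_B = 6 − 3 = 3

rB=3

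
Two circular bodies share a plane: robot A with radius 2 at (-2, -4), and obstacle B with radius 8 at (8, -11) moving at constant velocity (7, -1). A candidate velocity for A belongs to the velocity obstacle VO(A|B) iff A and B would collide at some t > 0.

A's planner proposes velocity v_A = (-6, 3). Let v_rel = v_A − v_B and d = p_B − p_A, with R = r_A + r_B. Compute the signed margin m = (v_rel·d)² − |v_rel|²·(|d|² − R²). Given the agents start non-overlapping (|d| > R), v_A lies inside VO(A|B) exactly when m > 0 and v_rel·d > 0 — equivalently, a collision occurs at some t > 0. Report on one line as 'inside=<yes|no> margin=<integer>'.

d = (10, -7),  |d|² = 149;  R = 2+8 = 10,  c = 149−10² = 49
v_rel = (-13, 4),  |v_rel|² = 185;  v_rel·d = (-13)·(10) + (4)·(-7) = -158
185·t² + 316·t + 49 = 0  ⇒  m = (-158)² − 185·49 = 15899
m = 15899 > 0,  v_rel·d = -158 < 0  ⇒  outside

inside=no margin=15899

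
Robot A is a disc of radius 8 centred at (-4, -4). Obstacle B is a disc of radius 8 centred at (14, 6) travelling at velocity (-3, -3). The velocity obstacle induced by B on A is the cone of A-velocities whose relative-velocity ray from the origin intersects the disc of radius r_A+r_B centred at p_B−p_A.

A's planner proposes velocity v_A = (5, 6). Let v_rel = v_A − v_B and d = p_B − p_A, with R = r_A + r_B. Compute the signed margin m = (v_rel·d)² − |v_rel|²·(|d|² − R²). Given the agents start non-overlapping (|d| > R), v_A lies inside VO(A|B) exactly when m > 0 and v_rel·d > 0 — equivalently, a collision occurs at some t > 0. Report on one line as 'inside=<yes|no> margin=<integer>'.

d = (18, 10),  |d|² = 424;  R = 8+8 = 16,  c = 424−16² = 168
v_rel = (8, 9),  |v_rel|² = 145;  v_rel·d = (8)·(18) + (9)·(10) = 234
145·t² − 468·t + 168 = 0  ⇒  m = 234² − 145·168 = 30396
m = 30396 > 0,  v_rel·d = 234 > 0  ⇒  inside

inside=yes margin=30396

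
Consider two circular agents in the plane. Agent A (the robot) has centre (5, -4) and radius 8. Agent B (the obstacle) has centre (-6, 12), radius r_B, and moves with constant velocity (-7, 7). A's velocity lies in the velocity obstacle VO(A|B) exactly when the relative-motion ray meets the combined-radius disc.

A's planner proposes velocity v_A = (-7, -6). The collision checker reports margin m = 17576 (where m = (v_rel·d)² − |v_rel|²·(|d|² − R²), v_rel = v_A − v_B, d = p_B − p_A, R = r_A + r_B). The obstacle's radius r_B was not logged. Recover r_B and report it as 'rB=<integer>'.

m = 17576
d = (-11, 16);  v_rel = (0, -13),  |v_rel|² = 169
v_rel×d = (0)·(16) − (-13)·(-11) = -143
since m = R²·169 − (-143)²:  R² = (20449 + 17576) / 169 = 225
R = √225 = 15  ⇒  r_B = 15 − 8 = 7

rB=7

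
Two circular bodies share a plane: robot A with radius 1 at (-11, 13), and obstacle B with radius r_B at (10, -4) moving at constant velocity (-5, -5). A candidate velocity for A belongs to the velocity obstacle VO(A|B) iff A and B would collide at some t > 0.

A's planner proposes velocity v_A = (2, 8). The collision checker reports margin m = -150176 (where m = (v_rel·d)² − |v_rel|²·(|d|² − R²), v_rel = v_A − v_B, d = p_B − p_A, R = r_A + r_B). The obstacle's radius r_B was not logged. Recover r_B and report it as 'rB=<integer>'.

m = -150176
d = (21, -17);  v_rel = (7, 13),  |v_rel|² = 218
v_rel×d = (7)·(-17) − (13)·(21) = -392
since m = R²·218 − (-392)²:  R² = (153664 + -150176) / 218 = 16
R = √16 = 4  ⇒  r_B = 4 − 1 = 3

rB=3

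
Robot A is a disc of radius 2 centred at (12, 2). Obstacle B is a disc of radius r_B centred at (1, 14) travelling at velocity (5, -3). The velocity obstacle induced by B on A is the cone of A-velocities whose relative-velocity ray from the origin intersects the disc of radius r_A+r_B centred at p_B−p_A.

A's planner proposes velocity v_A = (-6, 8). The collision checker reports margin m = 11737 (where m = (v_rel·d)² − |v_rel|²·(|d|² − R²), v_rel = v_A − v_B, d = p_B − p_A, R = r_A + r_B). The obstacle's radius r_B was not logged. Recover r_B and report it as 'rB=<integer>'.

m = 11737
d = (-11, 12);  v_rel = (-11, 11),  |v_rel|² = 242
v_rel×d = (-11)·(12) − (11)·(-11) = -11
since m = R²·242 − (-11)²:  R² = (121 + 11737) / 242 = 49
R = √49 = 7  ⇒  r_B = 7 − 2 = 5

rB=5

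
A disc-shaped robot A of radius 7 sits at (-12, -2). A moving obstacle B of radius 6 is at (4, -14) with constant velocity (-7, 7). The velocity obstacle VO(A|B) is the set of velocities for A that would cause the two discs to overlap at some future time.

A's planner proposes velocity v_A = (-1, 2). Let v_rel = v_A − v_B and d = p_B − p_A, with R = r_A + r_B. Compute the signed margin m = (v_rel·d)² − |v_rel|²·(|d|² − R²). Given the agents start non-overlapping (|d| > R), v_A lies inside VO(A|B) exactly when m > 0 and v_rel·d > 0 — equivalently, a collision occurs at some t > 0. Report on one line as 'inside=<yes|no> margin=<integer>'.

d = (16, -12),  |d|² = 400;  R = 7+6 = 13,  c = 400−13² = 231
v_rel = (6, -5),  |v_rel|² = 61;  v_rel·d = (6)·(16) + (-5)·(-12) = 156
61·t² − 312·t + 231 = 0  ⇒  m = 156² − 61·231 = 10245
m = 10245 > 0,  v_rel·d = 156 > 0  ⇒  inside

inside=yes margin=10245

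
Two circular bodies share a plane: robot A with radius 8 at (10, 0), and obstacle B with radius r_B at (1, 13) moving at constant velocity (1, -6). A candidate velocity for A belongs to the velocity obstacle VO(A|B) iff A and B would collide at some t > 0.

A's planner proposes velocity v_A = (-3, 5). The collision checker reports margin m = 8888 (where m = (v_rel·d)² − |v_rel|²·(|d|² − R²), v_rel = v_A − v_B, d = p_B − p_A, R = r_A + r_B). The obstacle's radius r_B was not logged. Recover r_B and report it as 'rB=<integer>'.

m = 8888
d = (-9, 13);  v_rel = (-4, 11),  |v_rel|² = 137
v_rel×d = (-4)·(13) − (11)·(-9) = 47
since m = R²·137 − 47²:  R² = (2209 + 8888) / 137 = 81
R = √81 = 9  ⇒  r_B = 9 − 8 = 1

rB=1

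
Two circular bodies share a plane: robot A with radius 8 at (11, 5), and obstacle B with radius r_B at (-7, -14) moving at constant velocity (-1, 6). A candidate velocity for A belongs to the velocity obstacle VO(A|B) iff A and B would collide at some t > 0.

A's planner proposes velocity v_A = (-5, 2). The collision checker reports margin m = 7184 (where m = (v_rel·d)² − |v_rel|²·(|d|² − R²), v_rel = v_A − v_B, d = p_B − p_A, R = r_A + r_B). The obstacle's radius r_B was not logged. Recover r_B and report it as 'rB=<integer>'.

m = 7184
d = (-18, -19);  v_rel = (-4, -4),  |v_rel|² = 32
v_rel×d = (-4)·(-19) − (-4)·(-18) = 4
since m = R²·32 − 4²:  R² = (16 + 7184) / 32 = 225
R = √225 = 15  ⇒  r_B = 15 − 8 = 7

rB=7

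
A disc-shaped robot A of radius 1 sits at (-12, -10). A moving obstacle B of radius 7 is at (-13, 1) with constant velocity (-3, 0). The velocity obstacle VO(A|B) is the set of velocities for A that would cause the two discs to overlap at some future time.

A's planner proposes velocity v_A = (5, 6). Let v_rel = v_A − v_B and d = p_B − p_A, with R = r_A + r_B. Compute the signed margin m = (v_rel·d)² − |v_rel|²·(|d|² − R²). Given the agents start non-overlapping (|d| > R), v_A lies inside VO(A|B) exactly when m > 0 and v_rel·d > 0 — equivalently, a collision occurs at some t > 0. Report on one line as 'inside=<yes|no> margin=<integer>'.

d = (-1, 11),  |d|² = 122;  R = 1+7 = 8,  c = 122−8² = 58
v_rel = (8, 6),  |v_rel|² = 100;  v_rel·d = (8)·(-1) + (6)·(11) = 58
100·t² − 116·t + 58 = 0  ⇒  m = 58² − 100·58 = -2436
m = -2436 < 0,  v_rel·d = 58 > 0  ⇒  outside

inside=no margin=-2436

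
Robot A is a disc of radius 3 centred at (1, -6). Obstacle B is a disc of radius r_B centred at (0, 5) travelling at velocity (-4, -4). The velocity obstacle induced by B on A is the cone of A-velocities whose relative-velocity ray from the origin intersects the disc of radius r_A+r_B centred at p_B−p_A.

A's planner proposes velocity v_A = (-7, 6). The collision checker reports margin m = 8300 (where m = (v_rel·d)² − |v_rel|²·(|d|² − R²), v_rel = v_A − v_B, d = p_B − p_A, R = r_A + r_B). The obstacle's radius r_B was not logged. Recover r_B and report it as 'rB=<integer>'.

m = 8300
d = (-1, 11);  v_rel = (-3, 10),  |v_rel|² = 109
v_rel×d = (-3)·(11) − (10)·(-1) = -23
since m = R²·109 − (-23)²:  R² = (529 + 8300) / 109 = 81
R = √81 = 9  ⇒  r_B = 9 − 3 = 6

rB=6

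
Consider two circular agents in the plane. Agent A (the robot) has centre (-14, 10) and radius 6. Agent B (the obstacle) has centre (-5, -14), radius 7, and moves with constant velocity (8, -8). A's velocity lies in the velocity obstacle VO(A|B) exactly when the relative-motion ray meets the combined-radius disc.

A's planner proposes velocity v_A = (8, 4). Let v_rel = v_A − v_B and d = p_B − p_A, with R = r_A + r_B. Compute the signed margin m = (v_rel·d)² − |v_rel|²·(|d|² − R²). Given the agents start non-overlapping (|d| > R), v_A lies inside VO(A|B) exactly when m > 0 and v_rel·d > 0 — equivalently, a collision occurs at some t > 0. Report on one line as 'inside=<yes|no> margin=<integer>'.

d = (9, -24),  |d|² = 657;  R = 6+7 = 13,  c = 657−13² = 488
v_rel = (0, 12),  |v_rel|² = 144;  v_rel·d = (0)·(9) + (12)·(-24) = -288
144·t² + 576·t + 488 = 0  ⇒  m = (-288)² − 144·488 = 12672
m = 12672 > 0,  v_rel·d = -288 < 0  ⇒  outside

inside=no margin=12672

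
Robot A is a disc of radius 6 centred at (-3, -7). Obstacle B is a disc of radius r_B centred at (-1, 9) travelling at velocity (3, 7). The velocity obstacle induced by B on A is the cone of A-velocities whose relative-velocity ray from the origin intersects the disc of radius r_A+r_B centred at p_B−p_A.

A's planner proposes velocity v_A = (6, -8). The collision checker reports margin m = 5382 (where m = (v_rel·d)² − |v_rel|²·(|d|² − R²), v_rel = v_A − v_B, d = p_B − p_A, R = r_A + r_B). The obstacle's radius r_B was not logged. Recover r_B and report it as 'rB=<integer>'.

m = 5382
d = (2, 16);  v_rel = (3, -15),  |v_rel|² = 234
v_rel×d = (3)·(16) − (-15)·(2) = 78
since m = R²·234 − 78²:  R² = (6084 + 5382) / 234 = 49
R = √49 = 7  ⇒  r_B = 7 − 6 = 1

rB=1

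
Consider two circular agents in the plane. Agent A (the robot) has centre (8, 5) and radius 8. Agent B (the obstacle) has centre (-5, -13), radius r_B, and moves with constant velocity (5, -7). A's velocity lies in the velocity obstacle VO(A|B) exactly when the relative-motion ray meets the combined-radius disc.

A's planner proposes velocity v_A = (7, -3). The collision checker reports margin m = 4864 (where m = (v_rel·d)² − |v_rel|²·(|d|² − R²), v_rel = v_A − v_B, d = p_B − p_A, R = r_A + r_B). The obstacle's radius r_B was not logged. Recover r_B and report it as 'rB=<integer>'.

m = 4864
d = (-13, -18);  v_rel = (2, 4),  |v_rel|² = 20
v_rel×d = (2)·(-18) − (4)·(-13) = 16
since m = R²·20 − 16²:  R² = (256 + 4864) / 20 = 256
R = √256 = 16  ⇒  r_B = 16 − 8 = 8

rB=8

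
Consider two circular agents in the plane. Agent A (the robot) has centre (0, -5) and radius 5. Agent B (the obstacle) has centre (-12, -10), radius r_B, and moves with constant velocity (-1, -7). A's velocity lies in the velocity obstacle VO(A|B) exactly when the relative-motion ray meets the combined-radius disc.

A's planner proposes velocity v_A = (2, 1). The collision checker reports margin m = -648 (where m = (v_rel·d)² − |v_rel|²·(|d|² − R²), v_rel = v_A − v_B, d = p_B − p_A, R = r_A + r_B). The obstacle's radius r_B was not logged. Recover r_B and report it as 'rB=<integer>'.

m = -648
d = (-12, -5);  v_rel = (3, 8),  |v_rel|² = 73
v_rel×d = (3)·(-5) − (8)·(-12) = 81
since m = R²·73 − 81²:  R² = (6561 + -648) / 73 = 81
R = √81 = 9  ⇒  r_B = 9 − 5 = 4

rB=4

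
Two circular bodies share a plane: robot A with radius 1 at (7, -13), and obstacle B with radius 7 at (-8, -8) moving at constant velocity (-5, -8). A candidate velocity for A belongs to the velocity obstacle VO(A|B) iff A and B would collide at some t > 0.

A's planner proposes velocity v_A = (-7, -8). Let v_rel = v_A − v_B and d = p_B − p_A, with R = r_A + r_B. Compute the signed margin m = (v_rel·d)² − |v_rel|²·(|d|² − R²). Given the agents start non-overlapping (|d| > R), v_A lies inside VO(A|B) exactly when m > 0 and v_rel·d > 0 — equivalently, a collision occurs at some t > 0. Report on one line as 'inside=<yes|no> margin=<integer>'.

d = (-15, 5),  |d|² = 250;  R = 1+7 = 8,  c = 250−8² = 186
v_rel = (-2, 0),  |v_rel|² = 4;  v_rel·d = (-2)·(-15) + (0)·(5) = 30
4·t² − 60·t + 186 = 0  ⇒  m = 30² − 4·186 = 156
m = 156 > 0,  v_rel·d = 30 > 0  ⇒  inside

inside=yes margin=156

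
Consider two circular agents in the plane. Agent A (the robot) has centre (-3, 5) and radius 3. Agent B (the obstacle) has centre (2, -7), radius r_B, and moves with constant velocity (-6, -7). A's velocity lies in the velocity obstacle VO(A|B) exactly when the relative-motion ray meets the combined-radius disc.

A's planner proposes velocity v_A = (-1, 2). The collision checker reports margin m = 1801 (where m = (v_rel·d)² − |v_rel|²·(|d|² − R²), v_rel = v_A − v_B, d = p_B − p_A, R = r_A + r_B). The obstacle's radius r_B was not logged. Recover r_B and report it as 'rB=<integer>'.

m = 1801
d = (5, -12);  v_rel = (5, 9),  |v_rel|² = 106
v_rel×d = (5)·(-12) − (9)·(5) = -105
since m = R²·106 − (-105)²:  R² = (11025 + 1801) / 106 = 121
R = √121 = 11  ⇒  r_B = 11 − 3 = 8

rB=8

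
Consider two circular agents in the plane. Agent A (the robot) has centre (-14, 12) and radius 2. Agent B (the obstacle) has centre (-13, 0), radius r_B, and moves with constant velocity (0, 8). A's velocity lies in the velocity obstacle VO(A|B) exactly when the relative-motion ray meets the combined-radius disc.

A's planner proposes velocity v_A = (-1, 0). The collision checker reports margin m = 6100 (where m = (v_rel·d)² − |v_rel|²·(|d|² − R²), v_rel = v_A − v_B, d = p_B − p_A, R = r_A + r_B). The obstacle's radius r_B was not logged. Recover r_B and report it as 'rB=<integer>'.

m = 6100
d = (1, -12);  v_rel = (-1, -8),  |v_rel|² = 65
v_rel×d = (-1)·(-12) − (-8)·(1) = 20
since m = R²·65 − 20²:  R² = (400 + 6100) / 65 = 100
R = √100 = 10  ⇒  r_B = 10 − 2 = 8

rB=8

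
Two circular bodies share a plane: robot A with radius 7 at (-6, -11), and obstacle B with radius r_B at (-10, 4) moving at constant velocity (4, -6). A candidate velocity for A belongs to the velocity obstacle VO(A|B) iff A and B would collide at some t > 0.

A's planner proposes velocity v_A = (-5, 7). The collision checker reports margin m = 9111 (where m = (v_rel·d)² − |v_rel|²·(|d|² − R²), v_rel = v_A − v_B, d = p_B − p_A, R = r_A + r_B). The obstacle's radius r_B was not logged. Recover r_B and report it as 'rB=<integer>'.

m = 9111
d = (-4, 15);  v_rel = (-9, 13),  |v_rel|² = 250
v_rel×d = (-9)·(15) − (13)·(-4) = -83
since m = R²·250 − (-83)²:  R² = (6889 + 9111) / 250 = 64
R = √64 = 8  ⇒  r_B = 8 − 7 = 1

rB=1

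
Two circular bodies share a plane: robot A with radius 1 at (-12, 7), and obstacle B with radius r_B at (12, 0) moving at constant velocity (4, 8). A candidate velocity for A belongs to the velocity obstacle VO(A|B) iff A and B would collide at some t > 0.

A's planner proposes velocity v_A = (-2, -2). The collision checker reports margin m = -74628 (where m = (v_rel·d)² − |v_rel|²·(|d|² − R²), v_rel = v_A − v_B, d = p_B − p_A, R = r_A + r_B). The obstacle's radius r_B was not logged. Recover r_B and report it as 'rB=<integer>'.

m = -74628
d = (24, -7);  v_rel = (-6, -10),  |v_rel|² = 136
v_rel×d = (-6)·(-7) − (-10)·(24) = 282
since m = R²·136 − 282²:  R² = (79524 + -74628) / 136 = 36
R = √36 = 6  ⇒  r_B = 6 − 1 = 5

rB=5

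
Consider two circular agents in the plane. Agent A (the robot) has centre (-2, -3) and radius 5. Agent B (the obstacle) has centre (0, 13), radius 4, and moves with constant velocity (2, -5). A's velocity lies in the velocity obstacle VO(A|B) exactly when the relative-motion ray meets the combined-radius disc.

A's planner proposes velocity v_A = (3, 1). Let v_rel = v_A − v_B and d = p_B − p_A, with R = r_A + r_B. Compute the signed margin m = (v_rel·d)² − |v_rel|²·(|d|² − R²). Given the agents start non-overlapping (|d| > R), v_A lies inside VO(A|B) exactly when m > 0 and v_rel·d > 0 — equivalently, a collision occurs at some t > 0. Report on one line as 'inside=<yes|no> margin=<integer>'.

d = (2, 16),  |d|² = 260;  R = 5+4 = 9,  c = 260−9² = 179
v_rel = (1, 6),  |v_rel|² = 37;  v_rel·d = (1)·(2) + (6)·(16) = 98
37·t² − 196·t + 179 = 0  ⇒  m = 98² − 37·179 = 2981
m = 2981 > 0,  v_rel·d = 98 > 0  ⇒  inside

inside=yes margin=2981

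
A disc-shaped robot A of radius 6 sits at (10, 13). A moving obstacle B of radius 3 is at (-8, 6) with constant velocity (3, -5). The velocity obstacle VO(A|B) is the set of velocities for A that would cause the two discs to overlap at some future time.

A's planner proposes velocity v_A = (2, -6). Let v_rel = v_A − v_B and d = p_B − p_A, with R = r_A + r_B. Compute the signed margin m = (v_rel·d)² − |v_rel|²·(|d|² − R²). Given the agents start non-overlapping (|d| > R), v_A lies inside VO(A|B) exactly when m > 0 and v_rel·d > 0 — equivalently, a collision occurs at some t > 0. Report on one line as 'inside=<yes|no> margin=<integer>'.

d = (-18, -7),  |d|² = 373;  R = 6+3 = 9,  c = 373−9² = 292
v_rel = (-1, -1),  |v_rel|² = 2;  v_rel·d = (-1)·(-18) + (-1)·(-7) = 25
2·t² − 50·t + 292 = 0  ⇒  m = 25² − 2·292 = 41
m = 41 > 0,  v_rel·d = 25 > 0  ⇒  inside

inside=yes margin=41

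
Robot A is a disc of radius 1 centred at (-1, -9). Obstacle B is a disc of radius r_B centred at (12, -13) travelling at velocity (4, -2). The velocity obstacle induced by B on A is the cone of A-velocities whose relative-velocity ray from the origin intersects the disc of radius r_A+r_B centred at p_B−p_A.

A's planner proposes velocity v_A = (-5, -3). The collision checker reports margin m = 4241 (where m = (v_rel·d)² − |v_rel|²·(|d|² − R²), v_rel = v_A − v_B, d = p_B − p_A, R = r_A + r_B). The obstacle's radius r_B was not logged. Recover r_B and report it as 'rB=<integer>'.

m = 4241
d = (13, -4);  v_rel = (-9, -1),  |v_rel|² = 82
v_rel×d = (-9)·(-4) − (-1)·(13) = 49
since m = R²·82 − 49²:  R² = (2401 + 4241) / 82 = 81
R = √81 = 9  ⇒  r_B = 9 − 1 = 8

rB=8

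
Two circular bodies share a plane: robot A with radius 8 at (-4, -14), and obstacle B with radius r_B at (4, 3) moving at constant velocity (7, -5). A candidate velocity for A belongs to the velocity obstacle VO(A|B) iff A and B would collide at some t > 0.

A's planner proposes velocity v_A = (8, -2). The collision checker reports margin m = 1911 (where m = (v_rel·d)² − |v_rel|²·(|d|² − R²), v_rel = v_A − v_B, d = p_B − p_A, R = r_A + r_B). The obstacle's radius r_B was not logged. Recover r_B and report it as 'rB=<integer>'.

m = 1911
d = (8, 17);  v_rel = (1, 3),  |v_rel|² = 10
v_rel×d = (1)·(17) − (3)·(8) = -7
since m = R²·10 − (-7)²:  R² = (49 + 1911) / 10 = 196
R = √196 = 14  ⇒  r_B = 14 − 8 = 6

rB=6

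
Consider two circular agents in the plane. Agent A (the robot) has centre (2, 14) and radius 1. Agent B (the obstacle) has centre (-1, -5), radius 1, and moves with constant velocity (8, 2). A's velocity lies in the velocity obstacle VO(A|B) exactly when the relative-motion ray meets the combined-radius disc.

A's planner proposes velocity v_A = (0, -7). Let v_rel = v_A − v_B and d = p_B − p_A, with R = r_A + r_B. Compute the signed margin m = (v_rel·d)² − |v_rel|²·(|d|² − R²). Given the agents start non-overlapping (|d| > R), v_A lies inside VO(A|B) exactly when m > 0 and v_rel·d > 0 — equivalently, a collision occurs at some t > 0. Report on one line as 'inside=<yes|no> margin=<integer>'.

d = (-3, -19),  |d|² = 370;  R = 1+1 = 2,  c = 370−2² = 366
v_rel = (-8, -9),  |v_rel|² = 145;  v_rel·d = (-8)·(-3) + (-9)·(-19) = 195
145·t² − 390·t + 366 = 0  ⇒  m = 195² − 145·366 = -15045
m = -15045 < 0,  v_rel·d = 195 > 0  ⇒  outside

inside=no margin=-15045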